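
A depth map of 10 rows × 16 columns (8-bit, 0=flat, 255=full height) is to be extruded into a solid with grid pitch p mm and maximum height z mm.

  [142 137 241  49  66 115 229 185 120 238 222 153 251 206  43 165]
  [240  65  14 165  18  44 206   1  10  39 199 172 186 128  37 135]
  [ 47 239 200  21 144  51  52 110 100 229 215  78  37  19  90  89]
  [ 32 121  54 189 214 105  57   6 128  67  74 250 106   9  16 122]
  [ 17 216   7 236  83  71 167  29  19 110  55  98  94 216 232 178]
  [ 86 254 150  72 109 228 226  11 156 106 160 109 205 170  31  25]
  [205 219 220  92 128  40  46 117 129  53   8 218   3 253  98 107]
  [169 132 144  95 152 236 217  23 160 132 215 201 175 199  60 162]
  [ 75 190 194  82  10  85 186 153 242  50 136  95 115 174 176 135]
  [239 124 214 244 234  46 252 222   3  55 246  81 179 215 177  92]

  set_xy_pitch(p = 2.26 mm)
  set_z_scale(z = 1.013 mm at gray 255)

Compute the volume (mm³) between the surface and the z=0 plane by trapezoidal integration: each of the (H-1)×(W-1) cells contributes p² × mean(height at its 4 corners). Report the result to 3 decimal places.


height_mm = gray/255 × 1.013; cell vol = 2.26² × mean(4 corners)
unit = 2.26² × 1.013 / (4×255) = 0.00507255 mm³ per gray-sum
row 0: Σ corner-gray over 15 cells = 7760  → 39.3630
row 1: Σ corner-gray over 15 cells = 6249  → 31.6984
row 2: Σ corner-gray over 15 cells = 6252  → 31.7136
row 3: Σ corner-gray over 15 cells = 6407  → 32.4998
row 4: Σ corner-gray over 15 cells = 7546  → 38.2774
row 5: Σ corner-gray over 15 cells = 7645  → 38.7796
row 6: Σ corner-gray over 15 cells = 8173  → 41.4579
row 7: Σ corner-gray over 15 cells = 8599  → 43.6188
row 8: Σ corner-gray over 15 cells = 8901  → 45.1507
Σ rows: total corner-gray = 67532  → 342.5593 mm³

342.559


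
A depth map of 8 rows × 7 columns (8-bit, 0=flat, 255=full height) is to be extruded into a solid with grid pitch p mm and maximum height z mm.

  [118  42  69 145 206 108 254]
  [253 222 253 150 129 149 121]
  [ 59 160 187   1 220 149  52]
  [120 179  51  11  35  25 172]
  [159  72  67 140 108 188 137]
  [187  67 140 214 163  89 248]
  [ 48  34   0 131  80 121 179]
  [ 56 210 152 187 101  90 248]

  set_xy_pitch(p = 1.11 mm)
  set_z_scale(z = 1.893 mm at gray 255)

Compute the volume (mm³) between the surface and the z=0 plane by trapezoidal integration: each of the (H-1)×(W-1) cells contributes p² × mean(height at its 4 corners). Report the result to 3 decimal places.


47.804

height_mm = gray/255 × 1.893; cell vol = 1.11² × mean(4 corners)
unit = 1.11² × 1.893 / (4×255) = 0.00228663 mm³ per gray-sum
row 0: Σ corner-gray over 6 cells = 3692  → 8.4422
row 1: Σ corner-gray over 6 cells = 3725  → 8.5177
row 2: Σ corner-gray over 6 cells = 2439  → 5.5771
row 3: Σ corner-gray over 6 cells = 2340  → 5.3507
row 4: Σ corner-gray over 6 cells = 3227  → 7.3790
row 5: Σ corner-gray over 6 cells = 2740  → 6.2654
row 6: Σ corner-gray over 6 cells = 2743  → 6.2722
Σ rows: total corner-gray = 20906  → 47.8043 mm³


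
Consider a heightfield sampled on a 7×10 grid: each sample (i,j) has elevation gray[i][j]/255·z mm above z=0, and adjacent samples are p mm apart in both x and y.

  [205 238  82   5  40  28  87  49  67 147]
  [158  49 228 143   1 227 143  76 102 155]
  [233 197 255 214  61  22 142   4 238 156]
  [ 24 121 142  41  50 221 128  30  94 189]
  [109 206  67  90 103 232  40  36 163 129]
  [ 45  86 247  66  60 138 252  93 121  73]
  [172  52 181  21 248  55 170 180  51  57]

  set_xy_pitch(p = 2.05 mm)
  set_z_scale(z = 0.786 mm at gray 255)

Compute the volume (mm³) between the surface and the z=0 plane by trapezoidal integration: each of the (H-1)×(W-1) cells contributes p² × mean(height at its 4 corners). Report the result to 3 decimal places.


84.027

height_mm = gray/255 × 0.786; cell vol = 2.05² × mean(4 corners)
unit = 2.05² × 0.786 / (4×255) = 0.0032384 mm³ per gray-sum
row 0: Σ corner-gray over 9 cells = 3795  → 12.2897
row 1: Σ corner-gray over 9 cells = 4906  → 15.8876
row 2: Σ corner-gray over 9 cells = 4522  → 14.6440
row 3: Σ corner-gray over 9 cells = 3979  → 12.8856
row 4: Σ corner-gray over 9 cells = 4356  → 14.1065
row 5: Σ corner-gray over 9 cells = 4389  → 14.2133
Σ rows: total corner-gray = 25947  → 84.0267 mm³


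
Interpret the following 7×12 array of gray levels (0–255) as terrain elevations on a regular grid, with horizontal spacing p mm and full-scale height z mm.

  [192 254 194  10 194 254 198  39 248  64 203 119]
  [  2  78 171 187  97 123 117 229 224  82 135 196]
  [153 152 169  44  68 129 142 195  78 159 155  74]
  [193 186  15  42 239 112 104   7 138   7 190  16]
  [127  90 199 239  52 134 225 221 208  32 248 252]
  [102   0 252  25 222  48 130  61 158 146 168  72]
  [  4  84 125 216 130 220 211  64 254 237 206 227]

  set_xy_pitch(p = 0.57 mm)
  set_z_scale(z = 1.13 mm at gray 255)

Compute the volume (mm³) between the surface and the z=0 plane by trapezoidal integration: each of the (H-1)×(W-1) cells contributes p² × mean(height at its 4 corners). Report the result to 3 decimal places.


height_mm = gray/255 × 1.13; cell vol = 0.57² × mean(4 corners)
unit = 0.57² × 1.13 / (4×255) = 0.000359938 mm³ per gray-sum
row 0: Σ corner-gray over 11 cells = 6711  → 2.4155
row 1: Σ corner-gray over 11 cells = 5893  → 2.1211
row 2: Σ corner-gray over 11 cells = 5098  → 1.8350
row 3: Σ corner-gray over 11 cells = 5964  → 2.1467
row 4: Σ corner-gray over 11 cells = 6269  → 2.2565
row 5: Σ corner-gray over 11 cells = 6319  → 2.2744
Σ rows: total corner-gray = 36254  → 13.0492 mm³

13.049


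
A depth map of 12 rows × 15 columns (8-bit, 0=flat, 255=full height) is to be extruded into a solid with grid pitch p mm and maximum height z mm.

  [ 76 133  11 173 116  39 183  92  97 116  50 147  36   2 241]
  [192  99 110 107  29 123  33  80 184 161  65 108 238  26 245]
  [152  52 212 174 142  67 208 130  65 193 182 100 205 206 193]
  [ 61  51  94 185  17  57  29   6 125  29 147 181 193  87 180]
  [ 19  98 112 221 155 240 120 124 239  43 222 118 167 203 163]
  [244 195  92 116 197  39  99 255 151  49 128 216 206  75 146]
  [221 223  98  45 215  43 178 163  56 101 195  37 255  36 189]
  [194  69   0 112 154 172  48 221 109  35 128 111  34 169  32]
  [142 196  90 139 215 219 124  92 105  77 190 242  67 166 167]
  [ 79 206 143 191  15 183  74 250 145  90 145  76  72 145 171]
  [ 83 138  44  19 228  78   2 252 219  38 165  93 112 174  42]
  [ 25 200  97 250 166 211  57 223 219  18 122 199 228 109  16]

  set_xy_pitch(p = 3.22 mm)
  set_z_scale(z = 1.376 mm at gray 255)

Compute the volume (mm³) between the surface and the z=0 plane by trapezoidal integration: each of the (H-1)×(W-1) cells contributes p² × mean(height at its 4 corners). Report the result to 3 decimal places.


1107.784

height_mm = gray/255 × 1.376; cell vol = 3.22² × mean(4 corners)
unit = 3.22² × 1.376 / (4×255) = 0.0139872 mm³ per gray-sum
row 0: Σ corner-gray over 14 cells = 5870  → 82.1047
row 1: Σ corner-gray over 14 cells = 7380  → 103.2254
row 2: Σ corner-gray over 14 cells = 6860  → 95.9520
row 3: Σ corner-gray over 14 cells = 6949  → 97.1969
row 4: Σ corner-gray over 14 cells = 8332  → 116.5411
row 5: Σ corner-gray over 14 cells = 7726  → 108.0649
row 6: Σ corner-gray over 14 cells = 6650  → 93.0147
row 7: Σ corner-gray over 14 cells = 7103  → 99.3509
row 8: Σ corner-gray over 14 cells = 7873  → 110.1210
row 9: Σ corner-gray over 14 cells = 6969  → 97.4766
row 10: Σ corner-gray over 14 cells = 7488  → 104.7360
Σ rows: total corner-gray = 79200  → 1107.7843 mm³


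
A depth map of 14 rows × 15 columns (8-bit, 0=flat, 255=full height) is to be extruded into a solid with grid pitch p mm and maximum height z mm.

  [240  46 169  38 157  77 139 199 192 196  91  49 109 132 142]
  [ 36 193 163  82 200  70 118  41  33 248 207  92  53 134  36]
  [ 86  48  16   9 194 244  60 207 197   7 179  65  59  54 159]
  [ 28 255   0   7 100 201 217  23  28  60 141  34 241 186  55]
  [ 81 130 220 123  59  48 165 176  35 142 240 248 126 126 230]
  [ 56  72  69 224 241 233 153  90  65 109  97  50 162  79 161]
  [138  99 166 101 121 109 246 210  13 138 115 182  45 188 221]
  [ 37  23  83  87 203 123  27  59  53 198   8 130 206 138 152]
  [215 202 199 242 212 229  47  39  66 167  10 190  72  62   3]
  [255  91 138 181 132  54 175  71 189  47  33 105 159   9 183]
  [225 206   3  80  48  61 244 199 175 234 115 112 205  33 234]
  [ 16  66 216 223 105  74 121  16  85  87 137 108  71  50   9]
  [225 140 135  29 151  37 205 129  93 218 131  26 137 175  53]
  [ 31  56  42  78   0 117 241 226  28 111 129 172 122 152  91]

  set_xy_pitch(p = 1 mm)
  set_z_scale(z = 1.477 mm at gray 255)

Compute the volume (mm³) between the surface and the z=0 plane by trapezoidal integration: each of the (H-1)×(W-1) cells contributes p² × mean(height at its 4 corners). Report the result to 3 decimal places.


127.005

height_mm = gray/255 × 1.477; cell vol = 1² × mean(4 corners)
unit = 1² × 1.477 / (4×255) = 0.00144804 mm³ per gray-sum
row 0: Σ corner-gray over 14 cells = 6910  → 10.0060
row 1: Σ corner-gray over 14 cells = 6263  → 9.0691
row 2: Σ corner-gray over 14 cells = 5992  → 8.6767
row 3: Σ corner-gray over 14 cells = 7056  → 10.2174
row 4: Σ corner-gray over 14 cells = 7492  → 10.8487
row 5: Σ corner-gray over 14 cells = 7330  → 10.6141
row 6: Σ corner-gray over 14 cells = 6690  → 9.6874
row 7: Σ corner-gray over 14 cells = 6557  → 9.4948
row 8: Σ corner-gray over 14 cells = 6898  → 9.9886
row 9: Σ corner-gray over 14 cells = 7095  → 10.2738
row 10: Σ corner-gray over 14 cells = 6632  → 9.6034
row 11: Σ corner-gray over 14 cells = 6233  → 9.0256
row 12: Σ corner-gray over 14 cells = 6560  → 9.4991
Σ rows: total corner-gray = 87708  → 127.0046 mm³


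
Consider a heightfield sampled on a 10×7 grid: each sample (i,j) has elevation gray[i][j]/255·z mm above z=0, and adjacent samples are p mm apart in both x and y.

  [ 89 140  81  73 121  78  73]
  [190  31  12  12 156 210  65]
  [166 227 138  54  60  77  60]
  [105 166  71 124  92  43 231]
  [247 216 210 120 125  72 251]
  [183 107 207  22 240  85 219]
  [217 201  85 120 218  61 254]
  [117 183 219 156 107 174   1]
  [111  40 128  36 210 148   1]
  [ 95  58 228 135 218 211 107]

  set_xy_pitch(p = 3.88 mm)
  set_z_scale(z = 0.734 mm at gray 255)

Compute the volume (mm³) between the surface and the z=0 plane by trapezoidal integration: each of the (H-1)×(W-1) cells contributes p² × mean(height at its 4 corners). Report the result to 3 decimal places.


300.493

height_mm = gray/255 × 0.734; cell vol = 3.88² × mean(4 corners)
unit = 3.88² × 0.734 / (4×255) = 0.0108333 mm³ per gray-sum
row 0: Σ corner-gray over 6 cells = 2245  → 24.3207
row 1: Σ corner-gray over 6 cells = 2435  → 26.3790
row 2: Σ corner-gray over 6 cells = 2666  → 28.8815
row 3: Σ corner-gray over 6 cells = 3312  → 35.8798
row 4: Σ corner-gray over 6 cells = 3708  → 40.1697
row 5: Σ corner-gray over 6 cells = 3565  → 38.6206
row 6: Σ corner-gray over 6 cells = 3637  → 39.4006
row 7: Σ corner-gray over 6 cells = 3032  → 32.8465
row 8: Σ corner-gray over 6 cells = 3138  → 33.9948
Σ rows: total corner-gray = 27738  → 300.4931 mm³


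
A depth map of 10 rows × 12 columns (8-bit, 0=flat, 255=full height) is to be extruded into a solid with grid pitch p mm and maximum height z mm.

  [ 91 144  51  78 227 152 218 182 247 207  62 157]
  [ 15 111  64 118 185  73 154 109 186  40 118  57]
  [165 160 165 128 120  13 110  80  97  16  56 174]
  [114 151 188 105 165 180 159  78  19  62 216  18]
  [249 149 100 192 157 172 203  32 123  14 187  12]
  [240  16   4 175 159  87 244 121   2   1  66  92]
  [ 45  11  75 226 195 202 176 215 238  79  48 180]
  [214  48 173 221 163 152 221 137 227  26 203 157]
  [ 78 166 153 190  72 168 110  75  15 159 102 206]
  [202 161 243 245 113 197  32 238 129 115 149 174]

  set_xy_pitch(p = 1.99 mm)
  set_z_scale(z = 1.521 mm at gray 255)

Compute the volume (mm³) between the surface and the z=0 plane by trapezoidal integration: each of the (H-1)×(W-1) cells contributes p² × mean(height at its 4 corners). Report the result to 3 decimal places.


298.449

height_mm = gray/255 × 1.521; cell vol = 1.99² × mean(4 corners)
unit = 1.99² × 1.521 / (4×255) = 0.00590521 mm³ per gray-sum
row 0: Σ corner-gray over 11 cells = 5772  → 34.0849
row 1: Σ corner-gray over 11 cells = 4617  → 27.2643
row 2: Σ corner-gray over 11 cells = 5007  → 29.5674
row 3: Σ corner-gray over 11 cells = 5697  → 33.6420
row 4: Σ corner-gray over 11 cells = 5001  → 29.5319
row 5: Σ corner-gray over 11 cells = 5237  → 30.9256
row 6: Σ corner-gray over 11 cells = 6668  → 39.3759
row 7: Σ corner-gray over 11 cells = 6217  → 36.7127
row 8: Σ corner-gray over 11 cells = 6324  → 37.3445
Σ rows: total corner-gray = 50540  → 298.4492 mm³


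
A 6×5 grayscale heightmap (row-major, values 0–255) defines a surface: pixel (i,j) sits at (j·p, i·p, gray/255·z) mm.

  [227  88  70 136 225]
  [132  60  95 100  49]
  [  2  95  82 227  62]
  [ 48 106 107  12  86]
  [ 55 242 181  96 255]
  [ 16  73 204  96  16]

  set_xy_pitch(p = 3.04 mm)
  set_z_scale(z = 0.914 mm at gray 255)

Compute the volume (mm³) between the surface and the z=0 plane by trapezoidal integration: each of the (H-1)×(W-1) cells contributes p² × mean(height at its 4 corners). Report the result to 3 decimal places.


72.941

height_mm = gray/255 × 0.914; cell vol = 3.04² × mean(4 corners)
unit = 3.04² × 0.914 / (4×255) = 0.0082812 mm³ per gray-sum
row 0: Σ corner-gray over 4 cells = 1731  → 14.3348
row 1: Σ corner-gray over 4 cells = 1563  → 12.9435
row 2: Σ corner-gray over 4 cells = 1456  → 12.0574
row 3: Σ corner-gray over 4 cells = 1932  → 15.9993
row 4: Σ corner-gray over 4 cells = 2126  → 17.6058
Σ rows: total corner-gray = 8808  → 72.9408 mm³


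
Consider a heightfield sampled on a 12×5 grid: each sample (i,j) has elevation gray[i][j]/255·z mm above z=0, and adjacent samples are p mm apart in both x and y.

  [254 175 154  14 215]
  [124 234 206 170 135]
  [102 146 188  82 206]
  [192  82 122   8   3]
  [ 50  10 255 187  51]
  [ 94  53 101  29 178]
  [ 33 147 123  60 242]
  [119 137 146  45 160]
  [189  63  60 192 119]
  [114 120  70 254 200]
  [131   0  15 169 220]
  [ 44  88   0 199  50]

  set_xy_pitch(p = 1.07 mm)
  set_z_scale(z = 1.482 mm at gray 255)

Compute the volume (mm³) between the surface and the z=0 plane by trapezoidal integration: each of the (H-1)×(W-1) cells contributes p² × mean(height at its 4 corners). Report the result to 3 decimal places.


35.004

height_mm = gray/255 × 1.482; cell vol = 1.07² × mean(4 corners)
unit = 1.07² × 1.482 / (4×255) = 0.00166347 mm³ per gray-sum
row 0: Σ corner-gray over 4 cells = 2634  → 4.3816
row 1: Σ corner-gray over 4 cells = 2619  → 4.3566
row 2: Σ corner-gray over 4 cells = 1759  → 2.9260
row 3: Σ corner-gray over 4 cells = 1624  → 2.7015
row 4: Σ corner-gray over 4 cells = 1643  → 2.7331
row 5: Σ corner-gray over 4 cells = 1573  → 2.6166
row 6: Σ corner-gray over 4 cells = 1870  → 3.1107
row 7: Σ corner-gray over 4 cells = 1873  → 3.1157
row 8: Σ corner-gray over 4 cells = 2140  → 3.5598
row 9: Σ corner-gray over 4 cells = 1921  → 3.1955
row 10: Σ corner-gray over 4 cells = 1387  → 2.3072
Σ rows: total corner-gray = 21043  → 35.0044 mm³


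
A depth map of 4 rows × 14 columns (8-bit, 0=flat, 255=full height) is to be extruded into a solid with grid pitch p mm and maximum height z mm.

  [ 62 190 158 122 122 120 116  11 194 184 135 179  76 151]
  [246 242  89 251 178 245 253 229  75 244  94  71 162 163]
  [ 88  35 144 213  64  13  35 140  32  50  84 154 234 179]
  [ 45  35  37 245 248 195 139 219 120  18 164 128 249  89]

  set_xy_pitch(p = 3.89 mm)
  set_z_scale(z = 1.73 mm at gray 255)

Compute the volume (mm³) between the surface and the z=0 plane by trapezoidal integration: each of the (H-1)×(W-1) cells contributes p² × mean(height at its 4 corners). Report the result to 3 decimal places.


560.298

height_mm = gray/255 × 1.73; cell vol = 3.89² × mean(4 corners)
unit = 3.89² × 1.73 / (4×255) = 0.0256652 mm³ per gray-sum
row 0: Σ corner-gray over 13 cells = 8102  → 207.9397
row 1: Σ corner-gray over 13 cells = 7338  → 188.3314
row 2: Σ corner-gray over 13 cells = 6391  → 164.0265
Σ rows: total corner-gray = 21831  → 560.2976 mm³


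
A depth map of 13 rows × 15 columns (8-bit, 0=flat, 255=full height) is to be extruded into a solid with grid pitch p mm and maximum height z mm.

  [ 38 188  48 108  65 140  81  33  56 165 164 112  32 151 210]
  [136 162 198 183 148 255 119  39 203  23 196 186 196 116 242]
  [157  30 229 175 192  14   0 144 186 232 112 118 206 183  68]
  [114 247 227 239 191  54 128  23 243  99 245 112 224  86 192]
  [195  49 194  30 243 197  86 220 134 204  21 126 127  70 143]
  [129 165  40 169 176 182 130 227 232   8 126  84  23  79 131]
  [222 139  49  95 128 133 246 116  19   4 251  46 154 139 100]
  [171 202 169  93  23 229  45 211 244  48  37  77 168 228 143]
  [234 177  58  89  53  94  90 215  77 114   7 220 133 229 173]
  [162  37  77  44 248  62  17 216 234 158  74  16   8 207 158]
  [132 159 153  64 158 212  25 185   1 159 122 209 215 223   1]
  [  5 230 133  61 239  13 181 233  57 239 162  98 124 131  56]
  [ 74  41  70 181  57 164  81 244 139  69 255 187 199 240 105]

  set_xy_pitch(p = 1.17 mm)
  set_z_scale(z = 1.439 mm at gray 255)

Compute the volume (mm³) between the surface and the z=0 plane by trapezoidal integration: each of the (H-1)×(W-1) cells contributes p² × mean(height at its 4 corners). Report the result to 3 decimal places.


height_mm = gray/255 × 1.439; cell vol = 1.17² × mean(4 corners)
unit = 1.17² × 1.439 / (4×255) = 0.00193122 mm³ per gray-sum
row 0: Σ corner-gray over 14 cells = 7360  → 14.2138
row 1: Σ corner-gray over 14 cells = 8293  → 16.0156
row 2: Σ corner-gray over 14 cells = 8409  → 16.2397
row 3: Σ corner-gray over 14 cells = 8282  → 15.9944
row 4: Σ corner-gray over 14 cells = 7282  → 14.0632
row 5: Σ corner-gray over 14 cells = 6902  → 13.3293
row 6: Σ corner-gray over 14 cells = 7222  → 13.9473
row 7: Σ corner-gray over 14 cells = 7381  → 14.2544
row 8: Σ corner-gray over 14 cells = 6635  → 12.8137
row 9: Σ corner-gray over 14 cells = 7019  → 13.5553
row 10: Σ corner-gray over 14 cells = 7766  → 14.9979
row 11: Σ corner-gray over 14 cells = 7896  → 15.2489
Σ rows: total corner-gray = 90447  → 174.6733 mm³

174.673


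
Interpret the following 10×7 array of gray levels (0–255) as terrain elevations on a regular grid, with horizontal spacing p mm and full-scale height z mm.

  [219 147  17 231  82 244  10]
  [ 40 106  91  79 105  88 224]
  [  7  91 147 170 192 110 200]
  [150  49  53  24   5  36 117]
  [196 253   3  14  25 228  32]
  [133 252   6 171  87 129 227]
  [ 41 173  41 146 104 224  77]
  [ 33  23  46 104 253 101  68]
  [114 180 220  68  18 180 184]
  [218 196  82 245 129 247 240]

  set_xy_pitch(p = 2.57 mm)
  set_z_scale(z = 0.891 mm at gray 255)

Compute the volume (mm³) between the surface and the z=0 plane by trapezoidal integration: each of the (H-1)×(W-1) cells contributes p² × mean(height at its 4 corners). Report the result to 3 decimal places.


height_mm = gray/255 × 0.891; cell vol = 2.57² × mean(4 corners)
unit = 2.57² × 0.891 / (4×255) = 0.00576957 mm³ per gray-sum
row 0: Σ corner-gray over 6 cells = 2873  → 16.5760
row 1: Σ corner-gray over 6 cells = 2829  → 16.3221
row 2: Σ corner-gray over 6 cells = 2228  → 12.8546
row 3: Σ corner-gray over 6 cells = 1875  → 10.8180
row 4: Σ corner-gray over 6 cells = 2924  → 16.8702
row 5: Σ corner-gray over 6 cells = 3144  → 18.1395
row 6: Σ corner-gray over 6 cells = 2649  → 15.2836
row 7: Σ corner-gray over 6 cells = 2785  → 16.0683
row 8: Σ corner-gray over 6 cells = 3886  → 22.4206
Σ rows: total corner-gray = 25193  → 145.3529 mm³

145.353


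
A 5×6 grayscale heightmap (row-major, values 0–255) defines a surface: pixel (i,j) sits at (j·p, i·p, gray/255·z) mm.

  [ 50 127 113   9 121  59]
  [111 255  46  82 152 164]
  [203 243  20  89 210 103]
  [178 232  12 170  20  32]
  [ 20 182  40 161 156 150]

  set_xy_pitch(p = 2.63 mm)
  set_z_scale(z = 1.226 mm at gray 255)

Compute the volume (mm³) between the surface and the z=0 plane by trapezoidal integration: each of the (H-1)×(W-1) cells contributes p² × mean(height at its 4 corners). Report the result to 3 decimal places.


81.501

height_mm = gray/255 × 1.226; cell vol = 2.63² × mean(4 corners)
unit = 2.63² × 1.226 / (4×255) = 0.00831384 mm³ per gray-sum
row 0: Σ corner-gray over 5 cells = 2194  → 18.2406
row 1: Σ corner-gray over 5 cells = 2775  → 23.0709
row 2: Σ corner-gray over 5 cells = 2508  → 20.8511
row 3: Σ corner-gray over 5 cells = 2326  → 19.3380
Σ rows: total corner-gray = 9803  → 81.5006 mm³


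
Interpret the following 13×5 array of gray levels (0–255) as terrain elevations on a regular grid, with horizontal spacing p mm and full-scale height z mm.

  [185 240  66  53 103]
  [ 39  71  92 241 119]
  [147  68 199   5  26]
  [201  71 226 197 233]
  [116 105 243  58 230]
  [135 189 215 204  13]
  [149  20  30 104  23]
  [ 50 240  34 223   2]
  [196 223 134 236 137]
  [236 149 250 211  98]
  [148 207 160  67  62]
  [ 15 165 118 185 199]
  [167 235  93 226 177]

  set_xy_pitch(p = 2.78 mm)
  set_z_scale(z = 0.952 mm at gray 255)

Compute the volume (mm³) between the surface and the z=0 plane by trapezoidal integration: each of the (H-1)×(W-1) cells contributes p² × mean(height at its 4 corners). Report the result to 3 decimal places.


height_mm = gray/255 × 0.952; cell vol = 2.78² × mean(4 corners)
unit = 2.78² × 0.952 / (4×255) = 0.00721317 mm³ per gray-sum
row 0: Σ corner-gray over 4 cells = 1972  → 14.2244
row 1: Σ corner-gray over 4 cells = 1683  → 12.1398
row 2: Σ corner-gray over 4 cells = 2139  → 15.4290
row 3: Σ corner-gray over 4 cells = 2580  → 18.6100
row 4: Σ corner-gray over 4 cells = 2522  → 18.1916
row 5: Σ corner-gray over 4 cells = 1844  → 13.3011
row 6: Σ corner-gray over 4 cells = 1526  → 11.0073
row 7: Σ corner-gray over 4 cells = 2565  → 18.5018
row 8: Σ corner-gray over 4 cells = 3073  → 22.1661
row 9: Σ corner-gray over 4 cells = 2632  → 18.9851
row 10: Σ corner-gray over 4 cells = 2228  → 16.0710
row 11: Σ corner-gray over 4 cells = 2602  → 18.7687
Σ rows: total corner-gray = 27366  → 197.3957 mm³

197.396


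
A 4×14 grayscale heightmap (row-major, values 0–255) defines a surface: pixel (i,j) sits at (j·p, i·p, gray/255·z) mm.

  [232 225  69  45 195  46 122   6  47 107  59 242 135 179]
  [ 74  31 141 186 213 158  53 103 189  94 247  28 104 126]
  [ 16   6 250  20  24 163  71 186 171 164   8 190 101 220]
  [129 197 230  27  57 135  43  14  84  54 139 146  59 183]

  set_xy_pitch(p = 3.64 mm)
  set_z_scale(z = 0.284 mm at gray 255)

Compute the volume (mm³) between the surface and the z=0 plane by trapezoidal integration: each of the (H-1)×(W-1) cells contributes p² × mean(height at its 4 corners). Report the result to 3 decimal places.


height_mm = gray/255 × 0.284; cell vol = 3.64² × mean(4 corners)
unit = 3.64² × 0.284 / (4×255) = 0.0036891 mm³ per gray-sum
row 0: Σ corner-gray over 13 cells = 6301  → 23.2450
row 1: Σ corner-gray over 13 cells = 6238  → 23.0126
row 2: Σ corner-gray over 13 cells = 5626  → 20.7549
Σ rows: total corner-gray = 18165  → 67.0126 mm³

67.013


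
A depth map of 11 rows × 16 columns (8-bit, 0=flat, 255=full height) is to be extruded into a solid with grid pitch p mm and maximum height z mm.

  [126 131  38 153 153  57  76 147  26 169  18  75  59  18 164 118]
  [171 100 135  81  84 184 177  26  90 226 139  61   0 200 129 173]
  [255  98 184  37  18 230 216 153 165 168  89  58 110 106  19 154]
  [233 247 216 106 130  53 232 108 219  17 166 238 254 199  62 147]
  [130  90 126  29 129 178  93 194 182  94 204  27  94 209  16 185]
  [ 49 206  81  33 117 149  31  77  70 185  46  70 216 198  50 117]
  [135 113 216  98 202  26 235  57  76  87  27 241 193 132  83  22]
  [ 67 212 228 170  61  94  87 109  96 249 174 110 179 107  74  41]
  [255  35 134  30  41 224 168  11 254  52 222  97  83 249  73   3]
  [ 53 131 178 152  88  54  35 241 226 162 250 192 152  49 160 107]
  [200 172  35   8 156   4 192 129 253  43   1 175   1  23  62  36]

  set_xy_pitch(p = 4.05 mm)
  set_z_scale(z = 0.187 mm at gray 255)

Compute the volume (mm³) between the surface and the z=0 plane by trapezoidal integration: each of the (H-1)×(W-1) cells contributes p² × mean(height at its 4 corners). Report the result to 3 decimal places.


225.420

height_mm = gray/255 × 0.187; cell vol = 4.05² × mean(4 corners)
unit = 4.05² × 0.187 / (4×255) = 0.00300712 mm³ per gray-sum
row 0: Σ corner-gray over 15 cells = 6420  → 19.3057
row 1: Σ corner-gray over 15 cells = 7319  → 22.0091
row 2: Σ corner-gray over 15 cells = 8585  → 25.8162
row 3: Σ corner-gray over 15 cells = 8519  → 25.6177
row 4: Σ corner-gray over 15 cells = 6869  → 20.6559
row 5: Σ corner-gray over 15 cells = 6953  → 20.9085
row 6: Σ corner-gray over 15 cells = 7737  → 23.2661
row 7: Σ corner-gray over 15 cells = 7612  → 22.8902
row 8: Σ corner-gray over 15 cells = 7904  → 23.7683
row 9: Σ corner-gray over 15 cells = 7044  → 21.1822
Σ rows: total corner-gray = 74962  → 225.4201 mm³


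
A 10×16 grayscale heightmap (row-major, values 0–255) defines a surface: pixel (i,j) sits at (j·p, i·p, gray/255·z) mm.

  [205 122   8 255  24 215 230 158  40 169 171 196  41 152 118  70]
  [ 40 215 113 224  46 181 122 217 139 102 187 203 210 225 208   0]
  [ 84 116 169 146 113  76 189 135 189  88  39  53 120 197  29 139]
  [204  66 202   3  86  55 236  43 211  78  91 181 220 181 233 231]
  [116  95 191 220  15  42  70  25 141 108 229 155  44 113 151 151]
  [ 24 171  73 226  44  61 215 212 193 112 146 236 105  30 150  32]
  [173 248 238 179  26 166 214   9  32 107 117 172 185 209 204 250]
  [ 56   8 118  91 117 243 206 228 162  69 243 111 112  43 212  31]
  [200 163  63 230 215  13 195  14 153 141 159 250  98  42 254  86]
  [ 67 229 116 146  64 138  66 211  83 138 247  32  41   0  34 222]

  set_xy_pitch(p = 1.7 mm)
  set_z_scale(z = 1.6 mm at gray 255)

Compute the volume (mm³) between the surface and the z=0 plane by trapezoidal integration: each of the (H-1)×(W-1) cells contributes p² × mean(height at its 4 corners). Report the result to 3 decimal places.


332.574

height_mm = gray/255 × 1.6; cell vol = 1.7² × mean(4 corners)
unit = 1.7² × 1.6 / (4×255) = 0.00453333 mm³ per gray-sum
row 0: Σ corner-gray over 15 cells = 8897  → 40.3331
row 1: Σ corner-gray over 15 cells = 8365  → 37.9213
row 2: Σ corner-gray over 15 cells = 7748  → 35.1243
row 3: Σ corner-gray over 15 cells = 7672  → 34.7797
row 4: Σ corner-gray over 15 cells = 7469  → 33.8595
row 5: Σ corner-gray over 15 cells = 8639  → 39.1635
row 6: Σ corner-gray over 15 cells = 8648  → 39.2043
row 7: Σ corner-gray over 15 cells = 8279  → 37.5315
row 8: Σ corner-gray over 15 cells = 7645  → 34.6573
Σ rows: total corner-gray = 73362  → 332.5744 mm³


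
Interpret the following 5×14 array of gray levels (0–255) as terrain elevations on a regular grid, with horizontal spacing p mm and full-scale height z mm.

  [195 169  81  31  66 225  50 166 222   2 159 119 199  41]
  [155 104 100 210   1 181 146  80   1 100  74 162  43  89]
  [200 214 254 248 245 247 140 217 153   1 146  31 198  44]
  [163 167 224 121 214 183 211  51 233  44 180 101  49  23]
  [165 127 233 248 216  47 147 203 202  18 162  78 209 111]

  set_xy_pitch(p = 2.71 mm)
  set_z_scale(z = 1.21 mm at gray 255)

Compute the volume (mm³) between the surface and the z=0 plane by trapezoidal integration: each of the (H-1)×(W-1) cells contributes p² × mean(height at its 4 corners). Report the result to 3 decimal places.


height_mm = gray/255 × 1.21; cell vol = 2.71² × mean(4 corners)
unit = 2.71² × 1.21 / (4×255) = 0.00871212 mm³ per gray-sum
row 0: Σ corner-gray over 13 cells = 5862  → 51.0704
row 1: Σ corner-gray over 13 cells = 7080  → 61.6818
row 2: Σ corner-gray over 13 cells = 8174  → 71.2129
row 3: Σ corner-gray over 13 cells = 7798  → 67.9371
Σ rows: total corner-gray = 28914  → 251.9022 mm³

251.902


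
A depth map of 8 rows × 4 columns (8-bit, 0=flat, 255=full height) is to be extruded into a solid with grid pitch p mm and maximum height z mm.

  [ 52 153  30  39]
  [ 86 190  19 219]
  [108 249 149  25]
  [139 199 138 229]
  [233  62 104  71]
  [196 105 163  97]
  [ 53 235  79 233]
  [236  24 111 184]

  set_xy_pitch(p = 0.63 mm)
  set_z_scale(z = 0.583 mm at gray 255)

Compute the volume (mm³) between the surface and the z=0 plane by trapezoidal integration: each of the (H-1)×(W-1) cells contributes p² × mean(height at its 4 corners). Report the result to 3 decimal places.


height_mm = gray/255 × 0.583; cell vol = 0.63² × mean(4 corners)
unit = 0.63² × 0.583 / (4×255) = 0.000226856 mm³ per gray-sum
row 0: Σ corner-gray over 3 cells = 1180  → 0.2677
row 1: Σ corner-gray over 3 cells = 1652  → 0.3748
row 2: Σ corner-gray over 3 cells = 1971  → 0.4471
row 3: Σ corner-gray over 3 cells = 1678  → 0.3807
row 4: Σ corner-gray over 3 cells = 1465  → 0.3323
row 5: Σ corner-gray over 3 cells = 1743  → 0.3954
row 6: Σ corner-gray over 3 cells = 1604  → 0.3639
Σ rows: total corner-gray = 11293  → 2.5619 mm³

2.562


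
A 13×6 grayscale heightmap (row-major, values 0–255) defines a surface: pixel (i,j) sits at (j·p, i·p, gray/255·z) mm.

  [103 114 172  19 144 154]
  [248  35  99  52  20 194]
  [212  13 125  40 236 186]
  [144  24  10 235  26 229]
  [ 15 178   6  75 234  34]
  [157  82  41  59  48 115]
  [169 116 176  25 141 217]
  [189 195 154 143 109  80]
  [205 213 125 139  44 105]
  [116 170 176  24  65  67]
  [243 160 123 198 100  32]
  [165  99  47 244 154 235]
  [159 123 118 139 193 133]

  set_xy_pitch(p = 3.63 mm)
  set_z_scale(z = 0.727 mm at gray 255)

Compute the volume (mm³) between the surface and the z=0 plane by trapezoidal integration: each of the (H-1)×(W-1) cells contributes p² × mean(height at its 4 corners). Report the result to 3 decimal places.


266.905

height_mm = gray/255 × 0.727; cell vol = 3.63² × mean(4 corners)
unit = 3.63² × 0.727 / (4×255) = 0.00939177 mm³ per gray-sum
row 0: Σ corner-gray over 5 cells = 2009  → 18.8681
row 1: Σ corner-gray over 5 cells = 2080  → 19.5349
row 2: Σ corner-gray over 5 cells = 2189  → 20.5586
row 3: Σ corner-gray over 5 cells = 1998  → 18.7648
row 4: Σ corner-gray over 5 cells = 1767  → 16.5953
row 5: Σ corner-gray over 5 cells = 2034  → 19.1029
row 6: Σ corner-gray over 5 cells = 2773  → 26.0434
row 7: Σ corner-gray over 5 cells = 2823  → 26.5130
row 8: Σ corner-gray over 5 cells = 2405  → 22.5872
row 9: Σ corner-gray over 5 cells = 2490  → 23.3855
row 10: Σ corner-gray over 5 cells = 2925  → 27.4709
row 11: Σ corner-gray over 5 cells = 2926  → 27.4803
Σ rows: total corner-gray = 28419  → 266.9047 mm³


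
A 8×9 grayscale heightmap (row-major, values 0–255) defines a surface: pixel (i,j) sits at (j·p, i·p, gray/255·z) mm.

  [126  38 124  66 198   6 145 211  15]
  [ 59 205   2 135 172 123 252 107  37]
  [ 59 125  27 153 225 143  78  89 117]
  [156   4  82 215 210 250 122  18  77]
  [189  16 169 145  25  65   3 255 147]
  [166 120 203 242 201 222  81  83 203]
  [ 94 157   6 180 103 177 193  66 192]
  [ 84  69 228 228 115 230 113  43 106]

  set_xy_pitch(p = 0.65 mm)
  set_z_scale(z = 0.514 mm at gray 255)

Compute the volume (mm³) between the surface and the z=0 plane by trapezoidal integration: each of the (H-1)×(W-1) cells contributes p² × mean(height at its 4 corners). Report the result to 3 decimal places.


height_mm = gray/255 × 0.514; cell vol = 0.65² × mean(4 corners)
unit = 0.65² × 0.514 / (4×255) = 0.000212907 mm³ per gray-sum
row 0: Σ corner-gray over 8 cells = 3805  → 0.8101
row 1: Σ corner-gray over 8 cells = 3944  → 0.8397
row 2: Σ corner-gray over 8 cells = 3891  → 0.8284
row 3: Σ corner-gray over 8 cells = 3727  → 0.7935
row 4: Σ corner-gray over 8 cells = 4365  → 0.9293
row 5: Σ corner-gray over 8 cells = 4723  → 1.0056
row 6: Σ corner-gray over 8 cells = 4292  → 0.9138
Σ rows: total corner-gray = 28747  → 6.1204 mm³

6.120


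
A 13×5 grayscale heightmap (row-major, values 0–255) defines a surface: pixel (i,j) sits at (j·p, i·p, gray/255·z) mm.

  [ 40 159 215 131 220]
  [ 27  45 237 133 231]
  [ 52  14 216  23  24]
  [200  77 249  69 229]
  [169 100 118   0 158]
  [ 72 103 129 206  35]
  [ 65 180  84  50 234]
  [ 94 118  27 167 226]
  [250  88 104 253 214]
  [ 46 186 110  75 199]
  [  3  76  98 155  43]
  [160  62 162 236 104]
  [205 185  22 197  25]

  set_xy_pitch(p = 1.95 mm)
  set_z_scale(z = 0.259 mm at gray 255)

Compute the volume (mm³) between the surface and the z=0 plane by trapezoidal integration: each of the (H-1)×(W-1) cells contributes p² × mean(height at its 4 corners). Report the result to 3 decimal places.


22.959

height_mm = gray/255 × 0.259; cell vol = 1.95² × mean(4 corners)
unit = 1.95² × 0.259 / (4×255) = 0.000965537 mm³ per gray-sum
row 0: Σ corner-gray over 4 cells = 2358  → 2.2767
row 1: Σ corner-gray over 4 cells = 1670  → 1.6124
row 2: Σ corner-gray over 4 cells = 1801  → 1.7389
row 3: Σ corner-gray over 4 cells = 1982  → 1.9137
row 4: Σ corner-gray over 4 cells = 1746  → 1.6858
row 5: Σ corner-gray over 4 cells = 1910  → 1.8442
row 6: Σ corner-gray over 4 cells = 1871  → 1.8065
row 7: Σ corner-gray over 4 cells = 2298  → 2.2188
row 8: Σ corner-gray over 4 cells = 2341  → 2.2603
row 9: Σ corner-gray over 4 cells = 1691  → 1.6327
row 10: Σ corner-gray over 4 cells = 1888  → 1.8229
row 11: Σ corner-gray over 4 cells = 2222  → 2.1454
Σ rows: total corner-gray = 23778  → 22.9585 mm³


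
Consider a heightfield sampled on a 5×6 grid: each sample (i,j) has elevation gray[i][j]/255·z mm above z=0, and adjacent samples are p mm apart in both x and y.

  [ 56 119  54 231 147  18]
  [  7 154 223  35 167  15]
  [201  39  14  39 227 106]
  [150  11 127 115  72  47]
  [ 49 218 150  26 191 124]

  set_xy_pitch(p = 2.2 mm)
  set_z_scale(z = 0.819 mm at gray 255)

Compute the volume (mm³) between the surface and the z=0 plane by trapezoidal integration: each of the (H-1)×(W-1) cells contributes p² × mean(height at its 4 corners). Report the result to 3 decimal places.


height_mm = gray/255 × 0.819; cell vol = 2.2² × mean(4 corners)
unit = 2.2² × 0.819 / (4×255) = 0.00388624 mm³ per gray-sum
row 0: Σ corner-gray over 5 cells = 2356  → 9.1560
row 1: Σ corner-gray over 5 cells = 2125  → 8.2583
row 2: Σ corner-gray over 5 cells = 1792  → 6.9641
row 3: Σ corner-gray over 5 cells = 2190  → 8.5109
Σ rows: total corner-gray = 8463  → 32.8892 mm³

32.889


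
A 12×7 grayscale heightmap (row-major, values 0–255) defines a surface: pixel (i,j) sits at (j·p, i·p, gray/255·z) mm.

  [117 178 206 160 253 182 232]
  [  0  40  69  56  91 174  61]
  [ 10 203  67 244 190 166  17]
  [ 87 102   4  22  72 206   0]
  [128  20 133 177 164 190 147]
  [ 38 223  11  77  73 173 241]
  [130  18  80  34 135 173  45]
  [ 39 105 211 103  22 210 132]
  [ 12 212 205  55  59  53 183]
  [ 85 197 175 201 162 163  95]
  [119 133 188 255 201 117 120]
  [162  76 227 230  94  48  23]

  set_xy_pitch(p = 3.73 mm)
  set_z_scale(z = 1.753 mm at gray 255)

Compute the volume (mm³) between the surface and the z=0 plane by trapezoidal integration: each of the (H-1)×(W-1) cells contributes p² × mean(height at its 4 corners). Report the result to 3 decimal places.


786.101

height_mm = gray/255 × 1.753; cell vol = 3.73² × mean(4 corners)
unit = 3.73² × 1.753 / (4×255) = 0.0239111 mm³ per gray-sum
row 0: Σ corner-gray over 6 cells = 3228  → 77.1850
row 1: Σ corner-gray over 6 cells = 2688  → 64.2730
row 2: Σ corner-gray over 6 cells = 2666  → 63.7470
row 3: Σ corner-gray over 6 cells = 2542  → 60.7820
row 4: Σ corner-gray over 6 cells = 3036  → 72.5941
row 5: Σ corner-gray over 6 cells = 2448  → 58.5344
row 6: Σ corner-gray over 6 cells = 2528  → 60.4472
row 7: Σ corner-gray over 6 cells = 2836  → 67.8119
row 8: Σ corner-gray over 6 cells = 3339  → 79.8391
row 9: Σ corner-gray over 6 cells = 4003  → 95.7161
row 10: Σ corner-gray over 6 cells = 3562  → 85.1713
Σ rows: total corner-gray = 32876  → 786.1011 mm³


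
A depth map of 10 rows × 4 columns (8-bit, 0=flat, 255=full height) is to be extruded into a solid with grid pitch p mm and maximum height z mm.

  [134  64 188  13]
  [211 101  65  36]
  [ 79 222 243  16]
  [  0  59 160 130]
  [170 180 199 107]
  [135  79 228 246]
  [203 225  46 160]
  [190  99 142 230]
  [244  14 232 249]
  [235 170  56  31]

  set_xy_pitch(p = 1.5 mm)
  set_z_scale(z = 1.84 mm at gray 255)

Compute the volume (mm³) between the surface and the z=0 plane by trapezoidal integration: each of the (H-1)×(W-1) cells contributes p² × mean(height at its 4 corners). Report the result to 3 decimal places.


height_mm = gray/255 × 1.84; cell vol = 1.5² × mean(4 corners)
unit = 1.5² × 1.84 / (4×255) = 0.00405882 mm³ per gray-sum
row 0: Σ corner-gray over 3 cells = 1230  → 4.9924
row 1: Σ corner-gray over 3 cells = 1604  → 6.5104
row 2: Σ corner-gray over 3 cells = 1593  → 6.4657
row 3: Σ corner-gray over 3 cells = 1603  → 6.5063
row 4: Σ corner-gray over 3 cells = 2030  → 8.2394
row 5: Σ corner-gray over 3 cells = 1900  → 7.7118
row 6: Σ corner-gray over 3 cells = 1807  → 7.3343
row 7: Σ corner-gray over 3 cells = 1887  → 7.6590
row 8: Σ corner-gray over 3 cells = 1703  → 6.9122
Σ rows: total corner-gray = 15357  → 62.3314 mm³

62.331


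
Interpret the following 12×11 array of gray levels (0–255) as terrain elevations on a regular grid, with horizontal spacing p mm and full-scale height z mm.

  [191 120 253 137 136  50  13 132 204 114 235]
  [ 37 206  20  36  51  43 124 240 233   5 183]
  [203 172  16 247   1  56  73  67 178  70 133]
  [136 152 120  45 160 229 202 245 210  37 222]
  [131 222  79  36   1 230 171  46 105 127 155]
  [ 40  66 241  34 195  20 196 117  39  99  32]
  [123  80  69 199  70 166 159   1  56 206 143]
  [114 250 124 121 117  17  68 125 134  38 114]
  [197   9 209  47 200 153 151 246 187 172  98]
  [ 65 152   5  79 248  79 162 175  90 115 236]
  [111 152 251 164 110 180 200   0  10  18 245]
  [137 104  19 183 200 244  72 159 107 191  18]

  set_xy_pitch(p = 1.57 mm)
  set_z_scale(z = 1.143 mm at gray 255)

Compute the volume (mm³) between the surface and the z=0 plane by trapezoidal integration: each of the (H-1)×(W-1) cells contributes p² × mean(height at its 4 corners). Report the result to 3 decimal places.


149.700

height_mm = gray/255 × 1.143; cell vol = 1.57² × mean(4 corners)
unit = 1.57² × 1.143 / (4×255) = 0.00276214 mm³ per gray-sum
row 0: Σ corner-gray over 10 cells = 4880  → 13.4792
row 1: Σ corner-gray over 10 cells = 4232  → 11.6894
row 2: Σ corner-gray over 10 cells = 5254  → 14.5123
row 3: Σ corner-gray over 10 cells = 5478  → 15.1310
row 4: Σ corner-gray over 10 cells = 4406  → 12.1700
row 5: Σ corner-gray over 10 cells = 4364  → 12.0540
row 6: Σ corner-gray over 10 cells = 4494  → 12.4130
row 7: Σ corner-gray over 10 cells = 5259  → 14.5261
row 8: Σ corner-gray over 10 cells = 5554  → 15.3409
row 9: Σ corner-gray over 10 cells = 5037  → 13.9129
row 10: Σ corner-gray over 10 cells = 5239  → 14.4708
Σ rows: total corner-gray = 54197  → 149.6996 mm³


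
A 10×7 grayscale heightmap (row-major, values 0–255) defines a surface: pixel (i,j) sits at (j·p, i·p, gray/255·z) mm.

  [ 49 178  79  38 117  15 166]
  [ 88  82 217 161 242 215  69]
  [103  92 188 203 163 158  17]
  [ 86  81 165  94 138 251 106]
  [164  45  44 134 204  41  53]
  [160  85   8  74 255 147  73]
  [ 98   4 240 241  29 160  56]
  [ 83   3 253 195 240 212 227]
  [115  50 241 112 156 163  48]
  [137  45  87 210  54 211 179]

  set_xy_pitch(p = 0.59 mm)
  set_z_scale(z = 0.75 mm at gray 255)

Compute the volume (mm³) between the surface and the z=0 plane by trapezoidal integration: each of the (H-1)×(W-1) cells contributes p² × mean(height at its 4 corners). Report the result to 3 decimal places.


height_mm = gray/255 × 0.75; cell vol = 0.59² × mean(4 corners)
unit = 0.59² × 0.75 / (4×255) = 0.000255956 mm³ per gray-sum
row 0: Σ corner-gray over 6 cells = 3060  → 0.7832
row 1: Σ corner-gray over 6 cells = 3719  → 0.9519
row 2: Σ corner-gray over 6 cells = 3378  → 0.8646
row 3: Σ corner-gray over 6 cells = 2803  → 0.7174
row 4: Σ corner-gray over 6 cells = 2524  → 0.6460
row 5: Σ corner-gray over 6 cells = 2873  → 0.7354
row 6: Σ corner-gray over 6 cells = 3618  → 0.9260
row 7: Σ corner-gray over 6 cells = 3723  → 0.9529
row 8: Σ corner-gray over 6 cells = 3137  → 0.8029
Σ rows: total corner-gray = 28835  → 7.3805 mm³

7.380
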